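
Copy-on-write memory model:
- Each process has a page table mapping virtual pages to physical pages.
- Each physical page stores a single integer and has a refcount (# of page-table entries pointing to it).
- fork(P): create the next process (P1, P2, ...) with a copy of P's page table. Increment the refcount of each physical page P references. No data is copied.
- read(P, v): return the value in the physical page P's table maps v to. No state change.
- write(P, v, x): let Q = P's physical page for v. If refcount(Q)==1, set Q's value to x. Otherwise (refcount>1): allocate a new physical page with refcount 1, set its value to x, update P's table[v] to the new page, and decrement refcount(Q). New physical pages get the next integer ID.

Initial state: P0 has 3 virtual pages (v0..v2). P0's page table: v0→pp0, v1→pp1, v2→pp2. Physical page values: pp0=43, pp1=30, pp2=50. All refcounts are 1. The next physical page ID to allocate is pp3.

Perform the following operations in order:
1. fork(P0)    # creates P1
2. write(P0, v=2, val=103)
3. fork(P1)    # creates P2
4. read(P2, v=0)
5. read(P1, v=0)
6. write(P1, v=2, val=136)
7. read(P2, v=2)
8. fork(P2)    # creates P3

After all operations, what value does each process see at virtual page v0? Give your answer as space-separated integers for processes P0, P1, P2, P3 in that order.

Op 1: fork(P0) -> P1. 3 ppages; refcounts: pp0:2 pp1:2 pp2:2
Op 2: write(P0, v2, 103). refcount(pp2)=2>1 -> COPY to pp3. 4 ppages; refcounts: pp0:2 pp1:2 pp2:1 pp3:1
Op 3: fork(P1) -> P2. 4 ppages; refcounts: pp0:3 pp1:3 pp2:2 pp3:1
Op 4: read(P2, v0) -> 43. No state change.
Op 5: read(P1, v0) -> 43. No state change.
Op 6: write(P1, v2, 136). refcount(pp2)=2>1 -> COPY to pp4. 5 ppages; refcounts: pp0:3 pp1:3 pp2:1 pp3:1 pp4:1
Op 7: read(P2, v2) -> 50. No state change.
Op 8: fork(P2) -> P3. 5 ppages; refcounts: pp0:4 pp1:4 pp2:2 pp3:1 pp4:1
P0: v0 -> pp0 = 43
P1: v0 -> pp0 = 43
P2: v0 -> pp0 = 43
P3: v0 -> pp0 = 43

Answer: 43 43 43 43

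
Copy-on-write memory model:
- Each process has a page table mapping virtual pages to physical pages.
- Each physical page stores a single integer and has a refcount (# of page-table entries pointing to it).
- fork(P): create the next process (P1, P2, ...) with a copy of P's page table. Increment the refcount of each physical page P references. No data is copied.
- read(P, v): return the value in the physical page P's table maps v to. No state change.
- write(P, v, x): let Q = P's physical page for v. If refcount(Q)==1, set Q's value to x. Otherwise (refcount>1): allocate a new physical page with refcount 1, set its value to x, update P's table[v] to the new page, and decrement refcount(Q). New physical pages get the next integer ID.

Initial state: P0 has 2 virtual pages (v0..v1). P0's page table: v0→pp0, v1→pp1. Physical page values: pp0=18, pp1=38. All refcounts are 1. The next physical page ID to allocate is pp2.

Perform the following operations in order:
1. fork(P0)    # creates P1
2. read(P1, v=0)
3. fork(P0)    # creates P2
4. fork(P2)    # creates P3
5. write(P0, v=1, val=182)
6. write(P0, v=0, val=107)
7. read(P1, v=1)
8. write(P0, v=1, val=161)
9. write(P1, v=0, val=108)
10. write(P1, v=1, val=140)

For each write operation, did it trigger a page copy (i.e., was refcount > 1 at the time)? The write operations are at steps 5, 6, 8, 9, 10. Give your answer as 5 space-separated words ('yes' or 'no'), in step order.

Op 1: fork(P0) -> P1. 2 ppages; refcounts: pp0:2 pp1:2
Op 2: read(P1, v0) -> 18. No state change.
Op 3: fork(P0) -> P2. 2 ppages; refcounts: pp0:3 pp1:3
Op 4: fork(P2) -> P3. 2 ppages; refcounts: pp0:4 pp1:4
Op 5: write(P0, v1, 182). refcount(pp1)=4>1 -> COPY to pp2. 3 ppages; refcounts: pp0:4 pp1:3 pp2:1
Op 6: write(P0, v0, 107). refcount(pp0)=4>1 -> COPY to pp3. 4 ppages; refcounts: pp0:3 pp1:3 pp2:1 pp3:1
Op 7: read(P1, v1) -> 38. No state change.
Op 8: write(P0, v1, 161). refcount(pp2)=1 -> write in place. 4 ppages; refcounts: pp0:3 pp1:3 pp2:1 pp3:1
Op 9: write(P1, v0, 108). refcount(pp0)=3>1 -> COPY to pp4. 5 ppages; refcounts: pp0:2 pp1:3 pp2:1 pp3:1 pp4:1
Op 10: write(P1, v1, 140). refcount(pp1)=3>1 -> COPY to pp5. 6 ppages; refcounts: pp0:2 pp1:2 pp2:1 pp3:1 pp4:1 pp5:1

yes yes no yes yes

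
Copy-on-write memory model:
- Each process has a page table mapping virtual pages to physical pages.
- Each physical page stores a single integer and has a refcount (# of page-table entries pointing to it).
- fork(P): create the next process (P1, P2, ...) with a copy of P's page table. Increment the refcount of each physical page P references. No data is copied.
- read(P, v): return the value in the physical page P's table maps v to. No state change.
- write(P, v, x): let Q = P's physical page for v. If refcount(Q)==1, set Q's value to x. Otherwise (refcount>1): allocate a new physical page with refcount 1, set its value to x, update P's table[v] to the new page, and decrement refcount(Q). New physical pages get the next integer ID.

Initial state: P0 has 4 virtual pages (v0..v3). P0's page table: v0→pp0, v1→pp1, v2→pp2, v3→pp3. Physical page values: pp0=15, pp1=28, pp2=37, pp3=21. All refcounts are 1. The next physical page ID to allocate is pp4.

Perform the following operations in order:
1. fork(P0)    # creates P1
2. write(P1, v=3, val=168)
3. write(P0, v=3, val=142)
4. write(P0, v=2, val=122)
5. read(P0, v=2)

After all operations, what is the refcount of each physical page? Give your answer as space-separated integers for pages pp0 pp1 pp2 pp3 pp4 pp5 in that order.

Answer: 2 2 1 1 1 1

Derivation:
Op 1: fork(P0) -> P1. 4 ppages; refcounts: pp0:2 pp1:2 pp2:2 pp3:2
Op 2: write(P1, v3, 168). refcount(pp3)=2>1 -> COPY to pp4. 5 ppages; refcounts: pp0:2 pp1:2 pp2:2 pp3:1 pp4:1
Op 3: write(P0, v3, 142). refcount(pp3)=1 -> write in place. 5 ppages; refcounts: pp0:2 pp1:2 pp2:2 pp3:1 pp4:1
Op 4: write(P0, v2, 122). refcount(pp2)=2>1 -> COPY to pp5. 6 ppages; refcounts: pp0:2 pp1:2 pp2:1 pp3:1 pp4:1 pp5:1
Op 5: read(P0, v2) -> 122. No state change.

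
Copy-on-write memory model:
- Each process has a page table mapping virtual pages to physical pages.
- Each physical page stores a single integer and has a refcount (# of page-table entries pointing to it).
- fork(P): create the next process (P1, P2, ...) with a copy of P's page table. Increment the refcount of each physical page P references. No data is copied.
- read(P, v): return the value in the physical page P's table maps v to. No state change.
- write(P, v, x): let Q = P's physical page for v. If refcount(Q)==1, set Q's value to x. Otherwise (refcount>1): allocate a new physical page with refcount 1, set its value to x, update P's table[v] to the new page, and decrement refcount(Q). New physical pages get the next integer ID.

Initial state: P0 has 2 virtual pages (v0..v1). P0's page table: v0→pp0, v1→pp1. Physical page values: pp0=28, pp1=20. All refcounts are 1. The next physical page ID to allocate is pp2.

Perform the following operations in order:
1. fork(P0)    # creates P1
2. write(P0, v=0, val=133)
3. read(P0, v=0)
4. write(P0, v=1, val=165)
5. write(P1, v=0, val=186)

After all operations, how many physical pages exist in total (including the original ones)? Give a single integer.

Op 1: fork(P0) -> P1. 2 ppages; refcounts: pp0:2 pp1:2
Op 2: write(P0, v0, 133). refcount(pp0)=2>1 -> COPY to pp2. 3 ppages; refcounts: pp0:1 pp1:2 pp2:1
Op 3: read(P0, v0) -> 133. No state change.
Op 4: write(P0, v1, 165). refcount(pp1)=2>1 -> COPY to pp3. 4 ppages; refcounts: pp0:1 pp1:1 pp2:1 pp3:1
Op 5: write(P1, v0, 186). refcount(pp0)=1 -> write in place. 4 ppages; refcounts: pp0:1 pp1:1 pp2:1 pp3:1

Answer: 4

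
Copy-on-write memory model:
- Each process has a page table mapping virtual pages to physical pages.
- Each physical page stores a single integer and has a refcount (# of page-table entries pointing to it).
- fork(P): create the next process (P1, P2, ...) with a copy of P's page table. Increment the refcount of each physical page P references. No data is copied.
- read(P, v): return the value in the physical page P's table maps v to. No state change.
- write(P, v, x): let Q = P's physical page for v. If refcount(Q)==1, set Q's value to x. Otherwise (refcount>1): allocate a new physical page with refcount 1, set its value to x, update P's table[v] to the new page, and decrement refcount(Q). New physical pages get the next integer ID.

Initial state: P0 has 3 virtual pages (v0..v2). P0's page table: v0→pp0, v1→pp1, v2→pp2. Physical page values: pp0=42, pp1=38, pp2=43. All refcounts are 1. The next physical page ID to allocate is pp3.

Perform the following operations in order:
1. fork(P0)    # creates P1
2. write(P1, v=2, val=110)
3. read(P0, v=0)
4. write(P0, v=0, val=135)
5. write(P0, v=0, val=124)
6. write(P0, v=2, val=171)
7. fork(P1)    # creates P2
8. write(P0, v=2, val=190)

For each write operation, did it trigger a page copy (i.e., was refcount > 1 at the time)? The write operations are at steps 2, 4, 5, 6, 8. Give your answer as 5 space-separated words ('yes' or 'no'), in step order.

Op 1: fork(P0) -> P1. 3 ppages; refcounts: pp0:2 pp1:2 pp2:2
Op 2: write(P1, v2, 110). refcount(pp2)=2>1 -> COPY to pp3. 4 ppages; refcounts: pp0:2 pp1:2 pp2:1 pp3:1
Op 3: read(P0, v0) -> 42. No state change.
Op 4: write(P0, v0, 135). refcount(pp0)=2>1 -> COPY to pp4. 5 ppages; refcounts: pp0:1 pp1:2 pp2:1 pp3:1 pp4:1
Op 5: write(P0, v0, 124). refcount(pp4)=1 -> write in place. 5 ppages; refcounts: pp0:1 pp1:2 pp2:1 pp3:1 pp4:1
Op 6: write(P0, v2, 171). refcount(pp2)=1 -> write in place. 5 ppages; refcounts: pp0:1 pp1:2 pp2:1 pp3:1 pp4:1
Op 7: fork(P1) -> P2. 5 ppages; refcounts: pp0:2 pp1:3 pp2:1 pp3:2 pp4:1
Op 8: write(P0, v2, 190). refcount(pp2)=1 -> write in place. 5 ppages; refcounts: pp0:2 pp1:3 pp2:1 pp3:2 pp4:1

yes yes no no no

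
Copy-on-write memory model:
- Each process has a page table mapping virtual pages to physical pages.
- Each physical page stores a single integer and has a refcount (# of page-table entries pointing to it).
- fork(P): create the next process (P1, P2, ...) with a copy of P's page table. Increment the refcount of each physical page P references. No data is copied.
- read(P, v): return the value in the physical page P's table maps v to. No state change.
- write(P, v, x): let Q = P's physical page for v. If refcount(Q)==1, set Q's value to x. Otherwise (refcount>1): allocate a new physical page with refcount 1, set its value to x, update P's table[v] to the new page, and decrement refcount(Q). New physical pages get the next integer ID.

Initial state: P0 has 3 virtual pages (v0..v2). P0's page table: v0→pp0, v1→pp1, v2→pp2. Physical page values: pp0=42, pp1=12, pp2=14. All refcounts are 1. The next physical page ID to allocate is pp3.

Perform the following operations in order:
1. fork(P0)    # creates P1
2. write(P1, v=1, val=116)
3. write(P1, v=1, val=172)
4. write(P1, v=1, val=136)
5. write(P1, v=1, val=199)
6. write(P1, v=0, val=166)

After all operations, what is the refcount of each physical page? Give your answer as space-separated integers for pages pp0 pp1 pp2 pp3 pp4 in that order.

Op 1: fork(P0) -> P1. 3 ppages; refcounts: pp0:2 pp1:2 pp2:2
Op 2: write(P1, v1, 116). refcount(pp1)=2>1 -> COPY to pp3. 4 ppages; refcounts: pp0:2 pp1:1 pp2:2 pp3:1
Op 3: write(P1, v1, 172). refcount(pp3)=1 -> write in place. 4 ppages; refcounts: pp0:2 pp1:1 pp2:2 pp3:1
Op 4: write(P1, v1, 136). refcount(pp3)=1 -> write in place. 4 ppages; refcounts: pp0:2 pp1:1 pp2:2 pp3:1
Op 5: write(P1, v1, 199). refcount(pp3)=1 -> write in place. 4 ppages; refcounts: pp0:2 pp1:1 pp2:2 pp3:1
Op 6: write(P1, v0, 166). refcount(pp0)=2>1 -> COPY to pp4. 5 ppages; refcounts: pp0:1 pp1:1 pp2:2 pp3:1 pp4:1

Answer: 1 1 2 1 1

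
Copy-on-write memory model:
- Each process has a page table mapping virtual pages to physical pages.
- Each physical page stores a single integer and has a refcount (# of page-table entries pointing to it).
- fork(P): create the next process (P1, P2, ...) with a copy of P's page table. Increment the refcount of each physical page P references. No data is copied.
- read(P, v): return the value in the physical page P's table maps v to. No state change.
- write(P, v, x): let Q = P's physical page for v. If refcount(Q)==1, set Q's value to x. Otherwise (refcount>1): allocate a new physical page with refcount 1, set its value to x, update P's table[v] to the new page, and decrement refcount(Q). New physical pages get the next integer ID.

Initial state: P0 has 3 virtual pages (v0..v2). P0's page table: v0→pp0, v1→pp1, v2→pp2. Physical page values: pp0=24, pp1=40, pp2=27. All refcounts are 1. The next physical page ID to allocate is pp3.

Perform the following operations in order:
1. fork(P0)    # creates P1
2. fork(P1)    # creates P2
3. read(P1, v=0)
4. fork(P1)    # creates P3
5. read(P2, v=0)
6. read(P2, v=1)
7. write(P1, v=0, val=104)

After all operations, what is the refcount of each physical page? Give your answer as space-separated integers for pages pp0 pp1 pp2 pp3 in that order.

Op 1: fork(P0) -> P1. 3 ppages; refcounts: pp0:2 pp1:2 pp2:2
Op 2: fork(P1) -> P2. 3 ppages; refcounts: pp0:3 pp1:3 pp2:3
Op 3: read(P1, v0) -> 24. No state change.
Op 4: fork(P1) -> P3. 3 ppages; refcounts: pp0:4 pp1:4 pp2:4
Op 5: read(P2, v0) -> 24. No state change.
Op 6: read(P2, v1) -> 40. No state change.
Op 7: write(P1, v0, 104). refcount(pp0)=4>1 -> COPY to pp3. 4 ppages; refcounts: pp0:3 pp1:4 pp2:4 pp3:1

Answer: 3 4 4 1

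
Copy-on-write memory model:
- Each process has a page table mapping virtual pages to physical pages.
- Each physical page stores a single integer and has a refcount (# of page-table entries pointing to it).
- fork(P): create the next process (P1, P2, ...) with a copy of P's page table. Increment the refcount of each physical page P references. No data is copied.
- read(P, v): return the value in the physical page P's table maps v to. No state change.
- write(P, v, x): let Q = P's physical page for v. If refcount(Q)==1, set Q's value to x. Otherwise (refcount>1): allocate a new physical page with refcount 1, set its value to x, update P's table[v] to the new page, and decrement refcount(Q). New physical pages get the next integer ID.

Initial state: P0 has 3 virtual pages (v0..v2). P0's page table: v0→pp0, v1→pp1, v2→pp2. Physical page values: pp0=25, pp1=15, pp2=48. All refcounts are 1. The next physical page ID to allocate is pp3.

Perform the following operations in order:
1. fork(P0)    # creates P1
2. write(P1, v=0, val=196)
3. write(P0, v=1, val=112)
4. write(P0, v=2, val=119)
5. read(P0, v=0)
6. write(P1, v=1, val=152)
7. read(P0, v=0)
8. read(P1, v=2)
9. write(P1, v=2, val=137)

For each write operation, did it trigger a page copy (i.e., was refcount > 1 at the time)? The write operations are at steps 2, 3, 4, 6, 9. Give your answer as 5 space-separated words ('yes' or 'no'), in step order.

Op 1: fork(P0) -> P1. 3 ppages; refcounts: pp0:2 pp1:2 pp2:2
Op 2: write(P1, v0, 196). refcount(pp0)=2>1 -> COPY to pp3. 4 ppages; refcounts: pp0:1 pp1:2 pp2:2 pp3:1
Op 3: write(P0, v1, 112). refcount(pp1)=2>1 -> COPY to pp4. 5 ppages; refcounts: pp0:1 pp1:1 pp2:2 pp3:1 pp4:1
Op 4: write(P0, v2, 119). refcount(pp2)=2>1 -> COPY to pp5. 6 ppages; refcounts: pp0:1 pp1:1 pp2:1 pp3:1 pp4:1 pp5:1
Op 5: read(P0, v0) -> 25. No state change.
Op 6: write(P1, v1, 152). refcount(pp1)=1 -> write in place. 6 ppages; refcounts: pp0:1 pp1:1 pp2:1 pp3:1 pp4:1 pp5:1
Op 7: read(P0, v0) -> 25. No state change.
Op 8: read(P1, v2) -> 48. No state change.
Op 9: write(P1, v2, 137). refcount(pp2)=1 -> write in place. 6 ppages; refcounts: pp0:1 pp1:1 pp2:1 pp3:1 pp4:1 pp5:1

yes yes yes no no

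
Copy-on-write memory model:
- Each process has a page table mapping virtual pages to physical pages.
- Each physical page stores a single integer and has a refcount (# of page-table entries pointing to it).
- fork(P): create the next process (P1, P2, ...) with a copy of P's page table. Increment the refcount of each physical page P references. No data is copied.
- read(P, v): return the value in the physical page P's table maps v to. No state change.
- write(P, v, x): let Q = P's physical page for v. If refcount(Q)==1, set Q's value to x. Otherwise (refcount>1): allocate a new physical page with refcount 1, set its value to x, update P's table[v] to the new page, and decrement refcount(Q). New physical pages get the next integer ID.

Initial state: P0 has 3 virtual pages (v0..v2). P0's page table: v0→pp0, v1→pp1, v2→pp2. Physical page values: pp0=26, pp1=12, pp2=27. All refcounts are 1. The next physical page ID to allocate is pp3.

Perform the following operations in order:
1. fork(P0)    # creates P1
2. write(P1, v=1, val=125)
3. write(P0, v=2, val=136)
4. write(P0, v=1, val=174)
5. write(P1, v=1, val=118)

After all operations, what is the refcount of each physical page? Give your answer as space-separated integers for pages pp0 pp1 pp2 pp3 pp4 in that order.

Answer: 2 1 1 1 1

Derivation:
Op 1: fork(P0) -> P1. 3 ppages; refcounts: pp0:2 pp1:2 pp2:2
Op 2: write(P1, v1, 125). refcount(pp1)=2>1 -> COPY to pp3. 4 ppages; refcounts: pp0:2 pp1:1 pp2:2 pp3:1
Op 3: write(P0, v2, 136). refcount(pp2)=2>1 -> COPY to pp4. 5 ppages; refcounts: pp0:2 pp1:1 pp2:1 pp3:1 pp4:1
Op 4: write(P0, v1, 174). refcount(pp1)=1 -> write in place. 5 ppages; refcounts: pp0:2 pp1:1 pp2:1 pp3:1 pp4:1
Op 5: write(P1, v1, 118). refcount(pp3)=1 -> write in place. 5 ppages; refcounts: pp0:2 pp1:1 pp2:1 pp3:1 pp4:1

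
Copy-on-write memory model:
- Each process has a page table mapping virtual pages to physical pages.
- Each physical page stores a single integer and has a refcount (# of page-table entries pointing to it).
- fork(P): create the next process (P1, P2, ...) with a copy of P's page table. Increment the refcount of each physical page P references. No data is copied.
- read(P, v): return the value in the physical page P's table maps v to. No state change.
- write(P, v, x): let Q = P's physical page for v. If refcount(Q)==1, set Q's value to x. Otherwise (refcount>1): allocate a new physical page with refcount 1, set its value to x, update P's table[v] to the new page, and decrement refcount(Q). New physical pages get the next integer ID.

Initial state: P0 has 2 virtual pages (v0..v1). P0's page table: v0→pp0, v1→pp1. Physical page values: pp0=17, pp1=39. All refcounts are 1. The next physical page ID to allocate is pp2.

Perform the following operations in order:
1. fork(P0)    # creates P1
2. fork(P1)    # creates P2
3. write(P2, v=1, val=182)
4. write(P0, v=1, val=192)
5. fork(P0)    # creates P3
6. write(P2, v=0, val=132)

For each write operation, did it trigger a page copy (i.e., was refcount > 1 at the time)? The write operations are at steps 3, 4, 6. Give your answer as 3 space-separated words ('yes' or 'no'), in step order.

Op 1: fork(P0) -> P1. 2 ppages; refcounts: pp0:2 pp1:2
Op 2: fork(P1) -> P2. 2 ppages; refcounts: pp0:3 pp1:3
Op 3: write(P2, v1, 182). refcount(pp1)=3>1 -> COPY to pp2. 3 ppages; refcounts: pp0:3 pp1:2 pp2:1
Op 4: write(P0, v1, 192). refcount(pp1)=2>1 -> COPY to pp3. 4 ppages; refcounts: pp0:3 pp1:1 pp2:1 pp3:1
Op 5: fork(P0) -> P3. 4 ppages; refcounts: pp0:4 pp1:1 pp2:1 pp3:2
Op 6: write(P2, v0, 132). refcount(pp0)=4>1 -> COPY to pp4. 5 ppages; refcounts: pp0:3 pp1:1 pp2:1 pp3:2 pp4:1

yes yes yes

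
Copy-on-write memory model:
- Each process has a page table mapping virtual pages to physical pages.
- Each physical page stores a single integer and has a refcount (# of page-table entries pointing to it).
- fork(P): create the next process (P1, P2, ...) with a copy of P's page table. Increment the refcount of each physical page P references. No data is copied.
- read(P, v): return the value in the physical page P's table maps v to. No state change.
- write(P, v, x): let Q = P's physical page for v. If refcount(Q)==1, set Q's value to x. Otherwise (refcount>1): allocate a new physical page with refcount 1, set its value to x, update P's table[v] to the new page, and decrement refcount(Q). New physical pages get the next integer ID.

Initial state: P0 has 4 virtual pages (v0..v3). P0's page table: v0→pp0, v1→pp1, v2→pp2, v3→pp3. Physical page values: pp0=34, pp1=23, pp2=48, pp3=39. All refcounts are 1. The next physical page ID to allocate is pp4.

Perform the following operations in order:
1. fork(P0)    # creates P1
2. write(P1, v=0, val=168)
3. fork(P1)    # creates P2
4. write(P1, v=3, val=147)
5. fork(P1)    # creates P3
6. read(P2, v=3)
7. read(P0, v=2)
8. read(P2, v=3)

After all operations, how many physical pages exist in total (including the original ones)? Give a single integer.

Op 1: fork(P0) -> P1. 4 ppages; refcounts: pp0:2 pp1:2 pp2:2 pp3:2
Op 2: write(P1, v0, 168). refcount(pp0)=2>1 -> COPY to pp4. 5 ppages; refcounts: pp0:1 pp1:2 pp2:2 pp3:2 pp4:1
Op 3: fork(P1) -> P2. 5 ppages; refcounts: pp0:1 pp1:3 pp2:3 pp3:3 pp4:2
Op 4: write(P1, v3, 147). refcount(pp3)=3>1 -> COPY to pp5. 6 ppages; refcounts: pp0:1 pp1:3 pp2:3 pp3:2 pp4:2 pp5:1
Op 5: fork(P1) -> P3. 6 ppages; refcounts: pp0:1 pp1:4 pp2:4 pp3:2 pp4:3 pp5:2
Op 6: read(P2, v3) -> 39. No state change.
Op 7: read(P0, v2) -> 48. No state change.
Op 8: read(P2, v3) -> 39. No state change.

Answer: 6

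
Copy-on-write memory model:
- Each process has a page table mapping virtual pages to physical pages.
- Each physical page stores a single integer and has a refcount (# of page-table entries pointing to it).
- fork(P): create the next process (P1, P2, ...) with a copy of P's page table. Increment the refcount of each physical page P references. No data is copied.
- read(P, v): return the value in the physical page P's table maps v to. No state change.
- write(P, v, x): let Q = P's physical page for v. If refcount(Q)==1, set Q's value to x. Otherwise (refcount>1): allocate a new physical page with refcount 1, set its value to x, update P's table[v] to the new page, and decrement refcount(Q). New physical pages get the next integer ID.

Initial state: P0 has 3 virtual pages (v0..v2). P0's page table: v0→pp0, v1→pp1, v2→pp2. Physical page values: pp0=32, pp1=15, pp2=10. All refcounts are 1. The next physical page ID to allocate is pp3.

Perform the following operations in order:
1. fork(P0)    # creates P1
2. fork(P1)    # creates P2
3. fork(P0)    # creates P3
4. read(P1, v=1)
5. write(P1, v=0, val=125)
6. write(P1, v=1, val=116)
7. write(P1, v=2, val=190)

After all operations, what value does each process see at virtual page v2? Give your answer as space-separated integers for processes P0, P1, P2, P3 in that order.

Op 1: fork(P0) -> P1. 3 ppages; refcounts: pp0:2 pp1:2 pp2:2
Op 2: fork(P1) -> P2. 3 ppages; refcounts: pp0:3 pp1:3 pp2:3
Op 3: fork(P0) -> P3. 3 ppages; refcounts: pp0:4 pp1:4 pp2:4
Op 4: read(P1, v1) -> 15. No state change.
Op 5: write(P1, v0, 125). refcount(pp0)=4>1 -> COPY to pp3. 4 ppages; refcounts: pp0:3 pp1:4 pp2:4 pp3:1
Op 6: write(P1, v1, 116). refcount(pp1)=4>1 -> COPY to pp4. 5 ppages; refcounts: pp0:3 pp1:3 pp2:4 pp3:1 pp4:1
Op 7: write(P1, v2, 190). refcount(pp2)=4>1 -> COPY to pp5. 6 ppages; refcounts: pp0:3 pp1:3 pp2:3 pp3:1 pp4:1 pp5:1
P0: v2 -> pp2 = 10
P1: v2 -> pp5 = 190
P2: v2 -> pp2 = 10
P3: v2 -> pp2 = 10

Answer: 10 190 10 10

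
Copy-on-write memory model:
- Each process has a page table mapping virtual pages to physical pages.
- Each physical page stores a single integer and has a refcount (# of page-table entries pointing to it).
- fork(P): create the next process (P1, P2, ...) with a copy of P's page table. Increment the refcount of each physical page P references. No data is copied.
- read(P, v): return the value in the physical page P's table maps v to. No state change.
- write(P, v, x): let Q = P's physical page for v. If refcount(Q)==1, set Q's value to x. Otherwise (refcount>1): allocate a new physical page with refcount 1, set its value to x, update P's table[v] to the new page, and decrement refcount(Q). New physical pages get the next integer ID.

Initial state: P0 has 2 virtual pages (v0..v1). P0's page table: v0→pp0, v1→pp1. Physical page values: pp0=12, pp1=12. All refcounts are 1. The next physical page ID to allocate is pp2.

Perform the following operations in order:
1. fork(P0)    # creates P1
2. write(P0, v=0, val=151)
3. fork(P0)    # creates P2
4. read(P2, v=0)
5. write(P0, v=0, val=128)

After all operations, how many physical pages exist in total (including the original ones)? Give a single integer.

Answer: 4

Derivation:
Op 1: fork(P0) -> P1. 2 ppages; refcounts: pp0:2 pp1:2
Op 2: write(P0, v0, 151). refcount(pp0)=2>1 -> COPY to pp2. 3 ppages; refcounts: pp0:1 pp1:2 pp2:1
Op 3: fork(P0) -> P2. 3 ppages; refcounts: pp0:1 pp1:3 pp2:2
Op 4: read(P2, v0) -> 151. No state change.
Op 5: write(P0, v0, 128). refcount(pp2)=2>1 -> COPY to pp3. 4 ppages; refcounts: pp0:1 pp1:3 pp2:1 pp3:1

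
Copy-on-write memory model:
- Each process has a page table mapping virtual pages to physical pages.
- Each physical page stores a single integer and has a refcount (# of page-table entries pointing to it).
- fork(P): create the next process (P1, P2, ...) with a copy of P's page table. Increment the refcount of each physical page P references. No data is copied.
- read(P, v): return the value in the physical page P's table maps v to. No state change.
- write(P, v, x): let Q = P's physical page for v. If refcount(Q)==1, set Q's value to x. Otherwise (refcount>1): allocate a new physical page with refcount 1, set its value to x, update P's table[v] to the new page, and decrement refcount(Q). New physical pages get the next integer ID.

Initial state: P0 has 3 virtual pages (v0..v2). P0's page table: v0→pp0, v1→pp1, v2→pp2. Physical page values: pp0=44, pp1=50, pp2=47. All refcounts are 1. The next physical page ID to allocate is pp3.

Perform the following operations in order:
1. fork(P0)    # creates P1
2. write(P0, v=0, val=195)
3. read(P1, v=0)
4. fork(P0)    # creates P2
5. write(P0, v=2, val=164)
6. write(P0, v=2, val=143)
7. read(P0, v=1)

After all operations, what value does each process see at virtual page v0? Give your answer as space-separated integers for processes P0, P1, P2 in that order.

Op 1: fork(P0) -> P1. 3 ppages; refcounts: pp0:2 pp1:2 pp2:2
Op 2: write(P0, v0, 195). refcount(pp0)=2>1 -> COPY to pp3. 4 ppages; refcounts: pp0:1 pp1:2 pp2:2 pp3:1
Op 3: read(P1, v0) -> 44. No state change.
Op 4: fork(P0) -> P2. 4 ppages; refcounts: pp0:1 pp1:3 pp2:3 pp3:2
Op 5: write(P0, v2, 164). refcount(pp2)=3>1 -> COPY to pp4. 5 ppages; refcounts: pp0:1 pp1:3 pp2:2 pp3:2 pp4:1
Op 6: write(P0, v2, 143). refcount(pp4)=1 -> write in place. 5 ppages; refcounts: pp0:1 pp1:3 pp2:2 pp3:2 pp4:1
Op 7: read(P0, v1) -> 50. No state change.
P0: v0 -> pp3 = 195
P1: v0 -> pp0 = 44
P2: v0 -> pp3 = 195

Answer: 195 44 195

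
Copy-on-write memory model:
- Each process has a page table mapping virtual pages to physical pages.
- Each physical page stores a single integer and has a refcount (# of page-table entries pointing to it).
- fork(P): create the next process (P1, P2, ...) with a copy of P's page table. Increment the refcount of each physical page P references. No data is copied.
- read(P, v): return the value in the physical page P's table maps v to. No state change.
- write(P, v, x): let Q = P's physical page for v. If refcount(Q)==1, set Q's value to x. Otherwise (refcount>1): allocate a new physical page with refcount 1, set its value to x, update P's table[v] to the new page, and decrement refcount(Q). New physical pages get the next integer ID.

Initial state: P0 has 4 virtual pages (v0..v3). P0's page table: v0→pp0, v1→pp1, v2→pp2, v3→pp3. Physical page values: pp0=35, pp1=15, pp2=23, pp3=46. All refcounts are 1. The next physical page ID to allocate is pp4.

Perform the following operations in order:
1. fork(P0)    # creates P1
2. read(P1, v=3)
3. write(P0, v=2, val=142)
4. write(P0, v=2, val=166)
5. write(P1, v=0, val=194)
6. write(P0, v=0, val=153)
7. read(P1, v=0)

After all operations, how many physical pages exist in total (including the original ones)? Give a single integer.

Op 1: fork(P0) -> P1. 4 ppages; refcounts: pp0:2 pp1:2 pp2:2 pp3:2
Op 2: read(P1, v3) -> 46. No state change.
Op 3: write(P0, v2, 142). refcount(pp2)=2>1 -> COPY to pp4. 5 ppages; refcounts: pp0:2 pp1:2 pp2:1 pp3:2 pp4:1
Op 4: write(P0, v2, 166). refcount(pp4)=1 -> write in place. 5 ppages; refcounts: pp0:2 pp1:2 pp2:1 pp3:2 pp4:1
Op 5: write(P1, v0, 194). refcount(pp0)=2>1 -> COPY to pp5. 6 ppages; refcounts: pp0:1 pp1:2 pp2:1 pp3:2 pp4:1 pp5:1
Op 6: write(P0, v0, 153). refcount(pp0)=1 -> write in place. 6 ppages; refcounts: pp0:1 pp1:2 pp2:1 pp3:2 pp4:1 pp5:1
Op 7: read(P1, v0) -> 194. No state change.

Answer: 6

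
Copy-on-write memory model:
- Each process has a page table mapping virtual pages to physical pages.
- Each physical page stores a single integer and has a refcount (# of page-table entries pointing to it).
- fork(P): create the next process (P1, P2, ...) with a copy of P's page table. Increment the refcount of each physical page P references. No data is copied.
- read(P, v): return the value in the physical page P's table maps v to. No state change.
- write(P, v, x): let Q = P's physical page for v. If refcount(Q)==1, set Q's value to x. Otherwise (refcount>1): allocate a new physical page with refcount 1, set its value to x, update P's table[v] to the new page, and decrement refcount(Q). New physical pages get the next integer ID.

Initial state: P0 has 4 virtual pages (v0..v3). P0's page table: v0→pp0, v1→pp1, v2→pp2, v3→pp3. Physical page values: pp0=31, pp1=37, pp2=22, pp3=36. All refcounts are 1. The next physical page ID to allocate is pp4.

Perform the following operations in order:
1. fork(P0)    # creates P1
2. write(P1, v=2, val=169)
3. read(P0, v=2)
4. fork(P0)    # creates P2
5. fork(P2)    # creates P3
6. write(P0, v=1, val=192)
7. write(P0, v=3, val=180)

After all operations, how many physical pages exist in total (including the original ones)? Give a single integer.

Op 1: fork(P0) -> P1. 4 ppages; refcounts: pp0:2 pp1:2 pp2:2 pp3:2
Op 2: write(P1, v2, 169). refcount(pp2)=2>1 -> COPY to pp4. 5 ppages; refcounts: pp0:2 pp1:2 pp2:1 pp3:2 pp4:1
Op 3: read(P0, v2) -> 22. No state change.
Op 4: fork(P0) -> P2. 5 ppages; refcounts: pp0:3 pp1:3 pp2:2 pp3:3 pp4:1
Op 5: fork(P2) -> P3. 5 ppages; refcounts: pp0:4 pp1:4 pp2:3 pp3:4 pp4:1
Op 6: write(P0, v1, 192). refcount(pp1)=4>1 -> COPY to pp5. 6 ppages; refcounts: pp0:4 pp1:3 pp2:3 pp3:4 pp4:1 pp5:1
Op 7: write(P0, v3, 180). refcount(pp3)=4>1 -> COPY to pp6. 7 ppages; refcounts: pp0:4 pp1:3 pp2:3 pp3:3 pp4:1 pp5:1 pp6:1

Answer: 7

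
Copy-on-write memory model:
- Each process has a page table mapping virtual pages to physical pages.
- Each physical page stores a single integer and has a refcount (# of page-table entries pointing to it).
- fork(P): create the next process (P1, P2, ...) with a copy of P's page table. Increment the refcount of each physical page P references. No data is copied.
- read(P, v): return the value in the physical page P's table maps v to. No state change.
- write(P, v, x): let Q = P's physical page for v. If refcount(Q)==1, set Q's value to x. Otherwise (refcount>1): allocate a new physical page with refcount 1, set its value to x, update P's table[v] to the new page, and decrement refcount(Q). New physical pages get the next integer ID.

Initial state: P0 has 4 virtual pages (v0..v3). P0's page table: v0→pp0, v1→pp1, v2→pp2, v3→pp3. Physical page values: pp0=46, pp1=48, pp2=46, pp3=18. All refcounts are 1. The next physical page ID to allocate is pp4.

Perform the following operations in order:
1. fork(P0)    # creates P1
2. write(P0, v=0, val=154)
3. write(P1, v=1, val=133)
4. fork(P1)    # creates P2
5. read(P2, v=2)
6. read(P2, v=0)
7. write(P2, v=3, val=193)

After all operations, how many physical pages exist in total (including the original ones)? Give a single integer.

Op 1: fork(P0) -> P1. 4 ppages; refcounts: pp0:2 pp1:2 pp2:2 pp3:2
Op 2: write(P0, v0, 154). refcount(pp0)=2>1 -> COPY to pp4. 5 ppages; refcounts: pp0:1 pp1:2 pp2:2 pp3:2 pp4:1
Op 3: write(P1, v1, 133). refcount(pp1)=2>1 -> COPY to pp5. 6 ppages; refcounts: pp0:1 pp1:1 pp2:2 pp3:2 pp4:1 pp5:1
Op 4: fork(P1) -> P2. 6 ppages; refcounts: pp0:2 pp1:1 pp2:3 pp3:3 pp4:1 pp5:2
Op 5: read(P2, v2) -> 46. No state change.
Op 6: read(P2, v0) -> 46. No state change.
Op 7: write(P2, v3, 193). refcount(pp3)=3>1 -> COPY to pp6. 7 ppages; refcounts: pp0:2 pp1:1 pp2:3 pp3:2 pp4:1 pp5:2 pp6:1

Answer: 7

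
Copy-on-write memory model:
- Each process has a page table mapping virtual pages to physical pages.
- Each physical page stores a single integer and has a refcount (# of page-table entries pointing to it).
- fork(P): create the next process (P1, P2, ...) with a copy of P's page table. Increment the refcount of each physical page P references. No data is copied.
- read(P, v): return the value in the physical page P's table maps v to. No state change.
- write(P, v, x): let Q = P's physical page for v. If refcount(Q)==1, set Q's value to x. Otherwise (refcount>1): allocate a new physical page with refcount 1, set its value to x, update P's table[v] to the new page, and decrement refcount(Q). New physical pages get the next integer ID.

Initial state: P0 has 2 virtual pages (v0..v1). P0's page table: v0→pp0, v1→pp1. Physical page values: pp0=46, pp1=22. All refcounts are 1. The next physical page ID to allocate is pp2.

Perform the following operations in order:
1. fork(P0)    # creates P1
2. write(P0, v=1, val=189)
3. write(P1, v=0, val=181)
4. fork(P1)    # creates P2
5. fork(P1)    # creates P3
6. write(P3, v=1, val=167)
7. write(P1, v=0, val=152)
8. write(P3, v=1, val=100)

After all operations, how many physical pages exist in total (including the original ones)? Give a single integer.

Answer: 6

Derivation:
Op 1: fork(P0) -> P1. 2 ppages; refcounts: pp0:2 pp1:2
Op 2: write(P0, v1, 189). refcount(pp1)=2>1 -> COPY to pp2. 3 ppages; refcounts: pp0:2 pp1:1 pp2:1
Op 3: write(P1, v0, 181). refcount(pp0)=2>1 -> COPY to pp3. 4 ppages; refcounts: pp0:1 pp1:1 pp2:1 pp3:1
Op 4: fork(P1) -> P2. 4 ppages; refcounts: pp0:1 pp1:2 pp2:1 pp3:2
Op 5: fork(P1) -> P3. 4 ppages; refcounts: pp0:1 pp1:3 pp2:1 pp3:3
Op 6: write(P3, v1, 167). refcount(pp1)=3>1 -> COPY to pp4. 5 ppages; refcounts: pp0:1 pp1:2 pp2:1 pp3:3 pp4:1
Op 7: write(P1, v0, 152). refcount(pp3)=3>1 -> COPY to pp5. 6 ppages; refcounts: pp0:1 pp1:2 pp2:1 pp3:2 pp4:1 pp5:1
Op 8: write(P3, v1, 100). refcount(pp4)=1 -> write in place. 6 ppages; refcounts: pp0:1 pp1:2 pp2:1 pp3:2 pp4:1 pp5:1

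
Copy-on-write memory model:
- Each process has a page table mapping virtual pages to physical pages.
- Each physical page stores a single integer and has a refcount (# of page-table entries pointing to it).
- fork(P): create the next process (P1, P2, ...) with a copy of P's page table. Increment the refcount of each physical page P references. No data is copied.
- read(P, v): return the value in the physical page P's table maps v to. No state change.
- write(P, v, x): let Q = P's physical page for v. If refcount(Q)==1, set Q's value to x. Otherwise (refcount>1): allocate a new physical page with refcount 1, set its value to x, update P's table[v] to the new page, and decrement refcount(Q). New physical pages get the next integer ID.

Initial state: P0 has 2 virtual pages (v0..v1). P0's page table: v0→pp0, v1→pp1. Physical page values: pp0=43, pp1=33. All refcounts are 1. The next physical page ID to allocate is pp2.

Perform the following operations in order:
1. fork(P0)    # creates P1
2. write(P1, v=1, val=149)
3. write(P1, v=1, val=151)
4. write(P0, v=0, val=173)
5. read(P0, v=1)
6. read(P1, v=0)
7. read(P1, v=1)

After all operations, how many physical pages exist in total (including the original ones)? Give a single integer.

Op 1: fork(P0) -> P1. 2 ppages; refcounts: pp0:2 pp1:2
Op 2: write(P1, v1, 149). refcount(pp1)=2>1 -> COPY to pp2. 3 ppages; refcounts: pp0:2 pp1:1 pp2:1
Op 3: write(P1, v1, 151). refcount(pp2)=1 -> write in place. 3 ppages; refcounts: pp0:2 pp1:1 pp2:1
Op 4: write(P0, v0, 173). refcount(pp0)=2>1 -> COPY to pp3. 4 ppages; refcounts: pp0:1 pp1:1 pp2:1 pp3:1
Op 5: read(P0, v1) -> 33. No state change.
Op 6: read(P1, v0) -> 43. No state change.
Op 7: read(P1, v1) -> 151. No state change.

Answer: 4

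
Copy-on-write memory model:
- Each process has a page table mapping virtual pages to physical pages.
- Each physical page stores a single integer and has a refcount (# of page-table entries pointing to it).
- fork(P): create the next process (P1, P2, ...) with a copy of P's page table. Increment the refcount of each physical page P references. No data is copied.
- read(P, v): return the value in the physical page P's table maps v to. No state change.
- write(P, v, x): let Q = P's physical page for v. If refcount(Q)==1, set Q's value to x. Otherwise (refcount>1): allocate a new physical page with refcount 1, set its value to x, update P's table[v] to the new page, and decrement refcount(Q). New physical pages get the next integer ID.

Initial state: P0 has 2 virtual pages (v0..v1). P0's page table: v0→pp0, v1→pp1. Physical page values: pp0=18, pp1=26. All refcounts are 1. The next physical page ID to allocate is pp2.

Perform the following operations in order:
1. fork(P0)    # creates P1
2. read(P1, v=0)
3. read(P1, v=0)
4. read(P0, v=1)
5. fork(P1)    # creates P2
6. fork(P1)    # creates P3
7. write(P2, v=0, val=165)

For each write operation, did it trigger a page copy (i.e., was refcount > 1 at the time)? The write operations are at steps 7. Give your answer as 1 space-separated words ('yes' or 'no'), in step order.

Op 1: fork(P0) -> P1. 2 ppages; refcounts: pp0:2 pp1:2
Op 2: read(P1, v0) -> 18. No state change.
Op 3: read(P1, v0) -> 18. No state change.
Op 4: read(P0, v1) -> 26. No state change.
Op 5: fork(P1) -> P2. 2 ppages; refcounts: pp0:3 pp1:3
Op 6: fork(P1) -> P3. 2 ppages; refcounts: pp0:4 pp1:4
Op 7: write(P2, v0, 165). refcount(pp0)=4>1 -> COPY to pp2. 3 ppages; refcounts: pp0:3 pp1:4 pp2:1

yes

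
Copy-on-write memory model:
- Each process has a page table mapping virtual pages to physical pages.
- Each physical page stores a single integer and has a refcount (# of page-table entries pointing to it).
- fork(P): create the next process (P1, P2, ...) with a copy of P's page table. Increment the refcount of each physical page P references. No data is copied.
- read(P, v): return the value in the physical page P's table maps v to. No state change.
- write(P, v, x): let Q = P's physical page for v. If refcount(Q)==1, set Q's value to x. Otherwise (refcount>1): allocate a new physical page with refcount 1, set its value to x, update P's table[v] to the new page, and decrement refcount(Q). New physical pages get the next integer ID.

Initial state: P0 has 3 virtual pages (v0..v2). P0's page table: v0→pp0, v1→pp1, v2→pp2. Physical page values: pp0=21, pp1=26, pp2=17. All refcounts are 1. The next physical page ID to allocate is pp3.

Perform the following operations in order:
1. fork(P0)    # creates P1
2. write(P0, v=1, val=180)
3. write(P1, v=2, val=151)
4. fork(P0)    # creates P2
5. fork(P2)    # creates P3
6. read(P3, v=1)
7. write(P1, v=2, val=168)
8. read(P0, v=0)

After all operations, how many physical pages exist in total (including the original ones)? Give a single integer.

Op 1: fork(P0) -> P1. 3 ppages; refcounts: pp0:2 pp1:2 pp2:2
Op 2: write(P0, v1, 180). refcount(pp1)=2>1 -> COPY to pp3. 4 ppages; refcounts: pp0:2 pp1:1 pp2:2 pp3:1
Op 3: write(P1, v2, 151). refcount(pp2)=2>1 -> COPY to pp4. 5 ppages; refcounts: pp0:2 pp1:1 pp2:1 pp3:1 pp4:1
Op 4: fork(P0) -> P2. 5 ppages; refcounts: pp0:3 pp1:1 pp2:2 pp3:2 pp4:1
Op 5: fork(P2) -> P3. 5 ppages; refcounts: pp0:4 pp1:1 pp2:3 pp3:3 pp4:1
Op 6: read(P3, v1) -> 180. No state change.
Op 7: write(P1, v2, 168). refcount(pp4)=1 -> write in place. 5 ppages; refcounts: pp0:4 pp1:1 pp2:3 pp3:3 pp4:1
Op 8: read(P0, v0) -> 21. No state change.

Answer: 5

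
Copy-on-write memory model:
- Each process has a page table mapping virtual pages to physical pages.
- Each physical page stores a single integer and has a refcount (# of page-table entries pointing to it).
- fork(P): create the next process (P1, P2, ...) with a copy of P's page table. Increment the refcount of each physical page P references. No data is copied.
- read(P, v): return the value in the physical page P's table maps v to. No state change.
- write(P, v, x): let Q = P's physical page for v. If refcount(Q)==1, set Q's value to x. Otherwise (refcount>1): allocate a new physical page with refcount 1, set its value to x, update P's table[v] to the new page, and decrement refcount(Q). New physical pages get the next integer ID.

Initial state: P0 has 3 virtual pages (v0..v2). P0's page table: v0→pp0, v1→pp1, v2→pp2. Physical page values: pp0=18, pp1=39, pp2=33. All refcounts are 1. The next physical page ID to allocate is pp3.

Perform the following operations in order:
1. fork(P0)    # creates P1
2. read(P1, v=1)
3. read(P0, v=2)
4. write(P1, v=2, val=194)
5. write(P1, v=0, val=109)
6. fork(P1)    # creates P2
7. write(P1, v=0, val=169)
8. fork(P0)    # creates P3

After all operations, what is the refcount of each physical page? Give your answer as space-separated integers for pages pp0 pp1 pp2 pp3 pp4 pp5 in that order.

Op 1: fork(P0) -> P1. 3 ppages; refcounts: pp0:2 pp1:2 pp2:2
Op 2: read(P1, v1) -> 39. No state change.
Op 3: read(P0, v2) -> 33. No state change.
Op 4: write(P1, v2, 194). refcount(pp2)=2>1 -> COPY to pp3. 4 ppages; refcounts: pp0:2 pp1:2 pp2:1 pp3:1
Op 5: write(P1, v0, 109). refcount(pp0)=2>1 -> COPY to pp4. 5 ppages; refcounts: pp0:1 pp1:2 pp2:1 pp3:1 pp4:1
Op 6: fork(P1) -> P2. 5 ppages; refcounts: pp0:1 pp1:3 pp2:1 pp3:2 pp4:2
Op 7: write(P1, v0, 169). refcount(pp4)=2>1 -> COPY to pp5. 6 ppages; refcounts: pp0:1 pp1:3 pp2:1 pp3:2 pp4:1 pp5:1
Op 8: fork(P0) -> P3. 6 ppages; refcounts: pp0:2 pp1:4 pp2:2 pp3:2 pp4:1 pp5:1

Answer: 2 4 2 2 1 1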